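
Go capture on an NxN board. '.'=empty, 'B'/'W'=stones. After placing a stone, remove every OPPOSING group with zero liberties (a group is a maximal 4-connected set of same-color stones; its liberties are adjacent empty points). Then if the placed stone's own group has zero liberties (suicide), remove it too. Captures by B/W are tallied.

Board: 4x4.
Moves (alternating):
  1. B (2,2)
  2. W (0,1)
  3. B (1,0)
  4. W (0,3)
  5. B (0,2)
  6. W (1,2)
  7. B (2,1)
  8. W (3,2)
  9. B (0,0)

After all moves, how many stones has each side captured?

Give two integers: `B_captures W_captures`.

Answer: 0 1

Derivation:
Move 1: B@(2,2) -> caps B=0 W=0
Move 2: W@(0,1) -> caps B=0 W=0
Move 3: B@(1,0) -> caps B=0 W=0
Move 4: W@(0,3) -> caps B=0 W=0
Move 5: B@(0,2) -> caps B=0 W=0
Move 6: W@(1,2) -> caps B=0 W=1
Move 7: B@(2,1) -> caps B=0 W=1
Move 8: W@(3,2) -> caps B=0 W=1
Move 9: B@(0,0) -> caps B=0 W=1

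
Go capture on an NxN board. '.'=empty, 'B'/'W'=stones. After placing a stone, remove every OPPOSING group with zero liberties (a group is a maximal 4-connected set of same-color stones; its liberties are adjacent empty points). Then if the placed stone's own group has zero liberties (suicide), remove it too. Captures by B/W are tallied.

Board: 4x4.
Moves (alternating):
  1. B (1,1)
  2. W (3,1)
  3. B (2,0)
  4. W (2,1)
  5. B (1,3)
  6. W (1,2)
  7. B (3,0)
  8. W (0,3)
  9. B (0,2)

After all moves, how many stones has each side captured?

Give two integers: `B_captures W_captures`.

Move 1: B@(1,1) -> caps B=0 W=0
Move 2: W@(3,1) -> caps B=0 W=0
Move 3: B@(2,0) -> caps B=0 W=0
Move 4: W@(2,1) -> caps B=0 W=0
Move 5: B@(1,3) -> caps B=0 W=0
Move 6: W@(1,2) -> caps B=0 W=0
Move 7: B@(3,0) -> caps B=0 W=0
Move 8: W@(0,3) -> caps B=0 W=0
Move 9: B@(0,2) -> caps B=1 W=0

Answer: 1 0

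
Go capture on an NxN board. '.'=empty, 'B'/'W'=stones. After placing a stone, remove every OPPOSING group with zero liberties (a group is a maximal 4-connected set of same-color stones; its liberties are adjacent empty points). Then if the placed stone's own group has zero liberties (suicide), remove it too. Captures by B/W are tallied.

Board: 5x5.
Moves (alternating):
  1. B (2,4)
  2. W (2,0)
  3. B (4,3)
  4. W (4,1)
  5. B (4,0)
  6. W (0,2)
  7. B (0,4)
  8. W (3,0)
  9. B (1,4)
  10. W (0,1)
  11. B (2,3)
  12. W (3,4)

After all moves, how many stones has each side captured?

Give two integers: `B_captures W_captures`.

Move 1: B@(2,4) -> caps B=0 W=0
Move 2: W@(2,0) -> caps B=0 W=0
Move 3: B@(4,3) -> caps B=0 W=0
Move 4: W@(4,1) -> caps B=0 W=0
Move 5: B@(4,0) -> caps B=0 W=0
Move 6: W@(0,2) -> caps B=0 W=0
Move 7: B@(0,4) -> caps B=0 W=0
Move 8: W@(3,0) -> caps B=0 W=1
Move 9: B@(1,4) -> caps B=0 W=1
Move 10: W@(0,1) -> caps B=0 W=1
Move 11: B@(2,3) -> caps B=0 W=1
Move 12: W@(3,4) -> caps B=0 W=1

Answer: 0 1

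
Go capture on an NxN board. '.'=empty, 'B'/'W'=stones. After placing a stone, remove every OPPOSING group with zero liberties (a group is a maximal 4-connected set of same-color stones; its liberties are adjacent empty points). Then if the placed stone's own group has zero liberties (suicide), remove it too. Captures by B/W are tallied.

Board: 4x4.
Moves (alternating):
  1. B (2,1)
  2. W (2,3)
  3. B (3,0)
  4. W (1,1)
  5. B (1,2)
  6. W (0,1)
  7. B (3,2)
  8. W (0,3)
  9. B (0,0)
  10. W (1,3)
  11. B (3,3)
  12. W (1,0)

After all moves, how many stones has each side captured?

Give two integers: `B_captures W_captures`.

Answer: 0 1

Derivation:
Move 1: B@(2,1) -> caps B=0 W=0
Move 2: W@(2,3) -> caps B=0 W=0
Move 3: B@(3,0) -> caps B=0 W=0
Move 4: W@(1,1) -> caps B=0 W=0
Move 5: B@(1,2) -> caps B=0 W=0
Move 6: W@(0,1) -> caps B=0 W=0
Move 7: B@(3,2) -> caps B=0 W=0
Move 8: W@(0,3) -> caps B=0 W=0
Move 9: B@(0,0) -> caps B=0 W=0
Move 10: W@(1,3) -> caps B=0 W=0
Move 11: B@(3,3) -> caps B=0 W=0
Move 12: W@(1,0) -> caps B=0 W=1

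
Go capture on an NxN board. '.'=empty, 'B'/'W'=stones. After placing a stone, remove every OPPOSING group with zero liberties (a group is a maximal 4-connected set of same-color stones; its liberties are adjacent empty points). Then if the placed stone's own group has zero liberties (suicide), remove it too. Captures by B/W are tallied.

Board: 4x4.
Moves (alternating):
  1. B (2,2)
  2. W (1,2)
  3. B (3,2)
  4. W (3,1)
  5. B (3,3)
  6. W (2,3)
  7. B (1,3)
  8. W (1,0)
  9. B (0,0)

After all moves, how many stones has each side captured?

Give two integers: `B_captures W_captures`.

Move 1: B@(2,2) -> caps B=0 W=0
Move 2: W@(1,2) -> caps B=0 W=0
Move 3: B@(3,2) -> caps B=0 W=0
Move 4: W@(3,1) -> caps B=0 W=0
Move 5: B@(3,3) -> caps B=0 W=0
Move 6: W@(2,3) -> caps B=0 W=0
Move 7: B@(1,3) -> caps B=1 W=0
Move 8: W@(1,0) -> caps B=1 W=0
Move 9: B@(0,0) -> caps B=1 W=0

Answer: 1 0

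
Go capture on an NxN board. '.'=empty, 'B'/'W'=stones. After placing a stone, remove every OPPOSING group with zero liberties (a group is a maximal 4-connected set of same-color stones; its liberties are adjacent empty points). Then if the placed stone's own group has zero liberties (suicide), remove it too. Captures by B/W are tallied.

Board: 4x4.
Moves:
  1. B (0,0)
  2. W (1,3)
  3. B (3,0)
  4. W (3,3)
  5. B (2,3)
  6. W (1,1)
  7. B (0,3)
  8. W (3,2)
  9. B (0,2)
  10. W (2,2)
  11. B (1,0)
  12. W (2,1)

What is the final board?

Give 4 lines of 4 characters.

Move 1: B@(0,0) -> caps B=0 W=0
Move 2: W@(1,3) -> caps B=0 W=0
Move 3: B@(3,0) -> caps B=0 W=0
Move 4: W@(3,3) -> caps B=0 W=0
Move 5: B@(2,3) -> caps B=0 W=0
Move 6: W@(1,1) -> caps B=0 W=0
Move 7: B@(0,3) -> caps B=0 W=0
Move 8: W@(3,2) -> caps B=0 W=0
Move 9: B@(0,2) -> caps B=0 W=0
Move 10: W@(2,2) -> caps B=0 W=1
Move 11: B@(1,0) -> caps B=0 W=1
Move 12: W@(2,1) -> caps B=0 W=1

Answer: B.BB
BW.W
.WW.
B.WW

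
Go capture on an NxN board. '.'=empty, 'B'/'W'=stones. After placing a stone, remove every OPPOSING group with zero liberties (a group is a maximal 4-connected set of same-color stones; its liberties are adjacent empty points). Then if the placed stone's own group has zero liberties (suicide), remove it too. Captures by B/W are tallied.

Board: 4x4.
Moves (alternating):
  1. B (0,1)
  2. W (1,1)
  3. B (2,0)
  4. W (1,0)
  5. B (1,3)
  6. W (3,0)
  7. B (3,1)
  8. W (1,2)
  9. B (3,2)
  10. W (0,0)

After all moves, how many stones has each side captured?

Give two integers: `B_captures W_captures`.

Move 1: B@(0,1) -> caps B=0 W=0
Move 2: W@(1,1) -> caps B=0 W=0
Move 3: B@(2,0) -> caps B=0 W=0
Move 4: W@(1,0) -> caps B=0 W=0
Move 5: B@(1,3) -> caps B=0 W=0
Move 6: W@(3,0) -> caps B=0 W=0
Move 7: B@(3,1) -> caps B=1 W=0
Move 8: W@(1,2) -> caps B=1 W=0
Move 9: B@(3,2) -> caps B=1 W=0
Move 10: W@(0,0) -> caps B=1 W=0

Answer: 1 0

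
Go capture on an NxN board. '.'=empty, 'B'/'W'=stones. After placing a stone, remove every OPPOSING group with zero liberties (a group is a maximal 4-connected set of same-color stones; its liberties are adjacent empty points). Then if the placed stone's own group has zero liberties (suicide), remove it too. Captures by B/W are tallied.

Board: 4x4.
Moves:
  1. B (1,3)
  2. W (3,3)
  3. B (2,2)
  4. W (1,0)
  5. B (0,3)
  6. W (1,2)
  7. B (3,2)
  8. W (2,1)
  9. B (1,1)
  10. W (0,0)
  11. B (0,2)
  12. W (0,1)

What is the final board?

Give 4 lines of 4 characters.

Answer: WWBB
WB.B
.WB.
..BW

Derivation:
Move 1: B@(1,3) -> caps B=0 W=0
Move 2: W@(3,3) -> caps B=0 W=0
Move 3: B@(2,2) -> caps B=0 W=0
Move 4: W@(1,0) -> caps B=0 W=0
Move 5: B@(0,3) -> caps B=0 W=0
Move 6: W@(1,2) -> caps B=0 W=0
Move 7: B@(3,2) -> caps B=0 W=0
Move 8: W@(2,1) -> caps B=0 W=0
Move 9: B@(1,1) -> caps B=0 W=0
Move 10: W@(0,0) -> caps B=0 W=0
Move 11: B@(0,2) -> caps B=1 W=0
Move 12: W@(0,1) -> caps B=1 W=0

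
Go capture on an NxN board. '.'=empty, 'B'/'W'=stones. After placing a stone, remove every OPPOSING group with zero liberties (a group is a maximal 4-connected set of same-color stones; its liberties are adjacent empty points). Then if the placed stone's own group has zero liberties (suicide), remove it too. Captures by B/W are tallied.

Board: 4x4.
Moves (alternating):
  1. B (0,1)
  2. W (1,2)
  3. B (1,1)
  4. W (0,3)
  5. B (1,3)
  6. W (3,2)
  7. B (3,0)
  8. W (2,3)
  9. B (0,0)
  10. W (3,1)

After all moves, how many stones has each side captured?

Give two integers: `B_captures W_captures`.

Answer: 0 1

Derivation:
Move 1: B@(0,1) -> caps B=0 W=0
Move 2: W@(1,2) -> caps B=0 W=0
Move 3: B@(1,1) -> caps B=0 W=0
Move 4: W@(0,3) -> caps B=0 W=0
Move 5: B@(1,3) -> caps B=0 W=0
Move 6: W@(3,2) -> caps B=0 W=0
Move 7: B@(3,0) -> caps B=0 W=0
Move 8: W@(2,3) -> caps B=0 W=1
Move 9: B@(0,0) -> caps B=0 W=1
Move 10: W@(3,1) -> caps B=0 W=1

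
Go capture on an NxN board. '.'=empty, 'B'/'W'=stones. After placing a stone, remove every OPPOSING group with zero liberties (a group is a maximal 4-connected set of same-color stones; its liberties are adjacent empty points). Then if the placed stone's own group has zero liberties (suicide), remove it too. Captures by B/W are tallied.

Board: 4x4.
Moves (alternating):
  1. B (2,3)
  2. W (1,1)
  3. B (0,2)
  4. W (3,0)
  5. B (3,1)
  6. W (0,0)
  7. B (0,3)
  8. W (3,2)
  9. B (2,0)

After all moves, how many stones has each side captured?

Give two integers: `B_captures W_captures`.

Answer: 1 0

Derivation:
Move 1: B@(2,3) -> caps B=0 W=0
Move 2: W@(1,1) -> caps B=0 W=0
Move 3: B@(0,2) -> caps B=0 W=0
Move 4: W@(3,0) -> caps B=0 W=0
Move 5: B@(3,1) -> caps B=0 W=0
Move 6: W@(0,0) -> caps B=0 W=0
Move 7: B@(0,3) -> caps B=0 W=0
Move 8: W@(3,2) -> caps B=0 W=0
Move 9: B@(2,0) -> caps B=1 W=0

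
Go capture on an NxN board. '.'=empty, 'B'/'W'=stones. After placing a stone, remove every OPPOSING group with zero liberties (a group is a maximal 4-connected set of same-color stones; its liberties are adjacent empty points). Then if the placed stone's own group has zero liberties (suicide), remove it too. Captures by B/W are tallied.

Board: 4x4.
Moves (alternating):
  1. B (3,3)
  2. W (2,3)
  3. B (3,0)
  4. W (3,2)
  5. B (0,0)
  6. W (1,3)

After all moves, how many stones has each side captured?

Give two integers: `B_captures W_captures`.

Move 1: B@(3,3) -> caps B=0 W=0
Move 2: W@(2,3) -> caps B=0 W=0
Move 3: B@(3,0) -> caps B=0 W=0
Move 4: W@(3,2) -> caps B=0 W=1
Move 5: B@(0,0) -> caps B=0 W=1
Move 6: W@(1,3) -> caps B=0 W=1

Answer: 0 1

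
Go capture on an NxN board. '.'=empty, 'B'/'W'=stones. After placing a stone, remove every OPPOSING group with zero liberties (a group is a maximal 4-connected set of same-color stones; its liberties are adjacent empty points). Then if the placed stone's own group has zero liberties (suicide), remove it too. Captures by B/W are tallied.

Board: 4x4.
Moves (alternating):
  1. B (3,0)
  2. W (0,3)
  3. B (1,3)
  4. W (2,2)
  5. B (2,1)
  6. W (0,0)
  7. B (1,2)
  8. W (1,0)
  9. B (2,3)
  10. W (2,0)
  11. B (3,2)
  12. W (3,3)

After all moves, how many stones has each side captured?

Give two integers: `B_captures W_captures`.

Move 1: B@(3,0) -> caps B=0 W=0
Move 2: W@(0,3) -> caps B=0 W=0
Move 3: B@(1,3) -> caps B=0 W=0
Move 4: W@(2,2) -> caps B=0 W=0
Move 5: B@(2,1) -> caps B=0 W=0
Move 6: W@(0,0) -> caps B=0 W=0
Move 7: B@(1,2) -> caps B=0 W=0
Move 8: W@(1,0) -> caps B=0 W=0
Move 9: B@(2,3) -> caps B=0 W=0
Move 10: W@(2,0) -> caps B=0 W=0
Move 11: B@(3,2) -> caps B=1 W=0
Move 12: W@(3,3) -> caps B=1 W=0

Answer: 1 0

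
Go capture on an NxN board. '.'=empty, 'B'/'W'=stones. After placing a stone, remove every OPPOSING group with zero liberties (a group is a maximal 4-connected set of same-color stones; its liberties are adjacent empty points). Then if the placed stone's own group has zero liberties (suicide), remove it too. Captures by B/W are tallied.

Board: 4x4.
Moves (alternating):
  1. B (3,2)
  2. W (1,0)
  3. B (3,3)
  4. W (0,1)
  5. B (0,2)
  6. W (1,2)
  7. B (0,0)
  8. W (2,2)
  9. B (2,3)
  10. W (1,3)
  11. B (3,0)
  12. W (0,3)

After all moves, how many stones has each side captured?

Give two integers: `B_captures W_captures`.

Move 1: B@(3,2) -> caps B=0 W=0
Move 2: W@(1,0) -> caps B=0 W=0
Move 3: B@(3,3) -> caps B=0 W=0
Move 4: W@(0,1) -> caps B=0 W=0
Move 5: B@(0,2) -> caps B=0 W=0
Move 6: W@(1,2) -> caps B=0 W=0
Move 7: B@(0,0) -> caps B=0 W=0
Move 8: W@(2,2) -> caps B=0 W=0
Move 9: B@(2,3) -> caps B=0 W=0
Move 10: W@(1,3) -> caps B=0 W=0
Move 11: B@(3,0) -> caps B=0 W=0
Move 12: W@(0,3) -> caps B=0 W=1

Answer: 0 1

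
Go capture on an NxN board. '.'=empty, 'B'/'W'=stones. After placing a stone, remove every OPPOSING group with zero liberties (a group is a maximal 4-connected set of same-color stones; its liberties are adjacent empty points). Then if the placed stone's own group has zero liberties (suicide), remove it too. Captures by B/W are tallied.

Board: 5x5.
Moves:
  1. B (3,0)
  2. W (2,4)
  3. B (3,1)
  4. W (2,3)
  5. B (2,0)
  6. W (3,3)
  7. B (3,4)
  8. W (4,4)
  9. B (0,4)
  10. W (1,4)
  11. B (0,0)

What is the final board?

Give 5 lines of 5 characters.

Move 1: B@(3,0) -> caps B=0 W=0
Move 2: W@(2,4) -> caps B=0 W=0
Move 3: B@(3,1) -> caps B=0 W=0
Move 4: W@(2,3) -> caps B=0 W=0
Move 5: B@(2,0) -> caps B=0 W=0
Move 6: W@(3,3) -> caps B=0 W=0
Move 7: B@(3,4) -> caps B=0 W=0
Move 8: W@(4,4) -> caps B=0 W=1
Move 9: B@(0,4) -> caps B=0 W=1
Move 10: W@(1,4) -> caps B=0 W=1
Move 11: B@(0,0) -> caps B=0 W=1

Answer: B...B
....W
B..WW
BB.W.
....W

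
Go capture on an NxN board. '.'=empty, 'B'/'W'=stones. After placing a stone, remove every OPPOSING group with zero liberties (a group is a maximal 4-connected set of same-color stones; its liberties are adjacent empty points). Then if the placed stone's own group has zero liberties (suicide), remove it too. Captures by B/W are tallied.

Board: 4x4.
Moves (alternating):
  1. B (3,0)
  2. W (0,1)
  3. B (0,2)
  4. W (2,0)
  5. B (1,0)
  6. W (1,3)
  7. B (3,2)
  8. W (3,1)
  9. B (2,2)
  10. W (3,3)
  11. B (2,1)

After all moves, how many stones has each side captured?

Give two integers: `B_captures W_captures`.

Answer: 0 1

Derivation:
Move 1: B@(3,0) -> caps B=0 W=0
Move 2: W@(0,1) -> caps B=0 W=0
Move 3: B@(0,2) -> caps B=0 W=0
Move 4: W@(2,0) -> caps B=0 W=0
Move 5: B@(1,0) -> caps B=0 W=0
Move 6: W@(1,3) -> caps B=0 W=0
Move 7: B@(3,2) -> caps B=0 W=0
Move 8: W@(3,1) -> caps B=0 W=1
Move 9: B@(2,2) -> caps B=0 W=1
Move 10: W@(3,3) -> caps B=0 W=1
Move 11: B@(2,1) -> caps B=0 W=1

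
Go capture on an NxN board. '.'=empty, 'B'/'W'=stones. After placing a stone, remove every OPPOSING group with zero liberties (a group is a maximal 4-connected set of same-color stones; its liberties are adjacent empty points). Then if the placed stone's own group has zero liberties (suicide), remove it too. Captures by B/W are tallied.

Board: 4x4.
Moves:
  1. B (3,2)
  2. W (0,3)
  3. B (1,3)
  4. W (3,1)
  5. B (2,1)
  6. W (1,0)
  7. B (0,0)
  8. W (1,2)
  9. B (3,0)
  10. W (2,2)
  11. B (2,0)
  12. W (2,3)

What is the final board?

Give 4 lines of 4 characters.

Move 1: B@(3,2) -> caps B=0 W=0
Move 2: W@(0,3) -> caps B=0 W=0
Move 3: B@(1,3) -> caps B=0 W=0
Move 4: W@(3,1) -> caps B=0 W=0
Move 5: B@(2,1) -> caps B=0 W=0
Move 6: W@(1,0) -> caps B=0 W=0
Move 7: B@(0,0) -> caps B=0 W=0
Move 8: W@(1,2) -> caps B=0 W=0
Move 9: B@(3,0) -> caps B=1 W=0
Move 10: W@(2,2) -> caps B=1 W=0
Move 11: B@(2,0) -> caps B=1 W=0
Move 12: W@(2,3) -> caps B=1 W=1

Answer: B..W
W.W.
BBWW
B.B.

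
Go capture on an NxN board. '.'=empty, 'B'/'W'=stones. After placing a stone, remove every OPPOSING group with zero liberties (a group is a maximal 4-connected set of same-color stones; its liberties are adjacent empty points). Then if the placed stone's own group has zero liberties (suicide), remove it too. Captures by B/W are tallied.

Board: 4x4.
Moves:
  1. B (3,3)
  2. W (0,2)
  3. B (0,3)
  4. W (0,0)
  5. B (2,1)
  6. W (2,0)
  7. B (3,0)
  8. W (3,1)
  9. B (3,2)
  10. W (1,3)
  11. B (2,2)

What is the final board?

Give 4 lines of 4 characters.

Answer: W.W.
...W
WBB.
.WBB

Derivation:
Move 1: B@(3,3) -> caps B=0 W=0
Move 2: W@(0,2) -> caps B=0 W=0
Move 3: B@(0,3) -> caps B=0 W=0
Move 4: W@(0,0) -> caps B=0 W=0
Move 5: B@(2,1) -> caps B=0 W=0
Move 6: W@(2,0) -> caps B=0 W=0
Move 7: B@(3,0) -> caps B=0 W=0
Move 8: W@(3,1) -> caps B=0 W=1
Move 9: B@(3,2) -> caps B=0 W=1
Move 10: W@(1,3) -> caps B=0 W=2
Move 11: B@(2,2) -> caps B=0 W=2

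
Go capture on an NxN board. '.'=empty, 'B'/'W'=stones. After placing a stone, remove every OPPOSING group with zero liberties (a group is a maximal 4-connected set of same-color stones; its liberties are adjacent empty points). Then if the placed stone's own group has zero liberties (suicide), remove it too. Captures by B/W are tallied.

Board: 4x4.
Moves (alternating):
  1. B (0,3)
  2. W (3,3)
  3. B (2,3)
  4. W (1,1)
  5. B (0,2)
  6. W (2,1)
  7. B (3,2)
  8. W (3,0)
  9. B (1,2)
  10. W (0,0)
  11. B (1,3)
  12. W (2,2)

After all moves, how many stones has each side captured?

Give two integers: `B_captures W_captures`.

Move 1: B@(0,3) -> caps B=0 W=0
Move 2: W@(3,3) -> caps B=0 W=0
Move 3: B@(2,3) -> caps B=0 W=0
Move 4: W@(1,1) -> caps B=0 W=0
Move 5: B@(0,2) -> caps B=0 W=0
Move 6: W@(2,1) -> caps B=0 W=0
Move 7: B@(3,2) -> caps B=1 W=0
Move 8: W@(3,0) -> caps B=1 W=0
Move 9: B@(1,2) -> caps B=1 W=0
Move 10: W@(0,0) -> caps B=1 W=0
Move 11: B@(1,3) -> caps B=1 W=0
Move 12: W@(2,2) -> caps B=1 W=0

Answer: 1 0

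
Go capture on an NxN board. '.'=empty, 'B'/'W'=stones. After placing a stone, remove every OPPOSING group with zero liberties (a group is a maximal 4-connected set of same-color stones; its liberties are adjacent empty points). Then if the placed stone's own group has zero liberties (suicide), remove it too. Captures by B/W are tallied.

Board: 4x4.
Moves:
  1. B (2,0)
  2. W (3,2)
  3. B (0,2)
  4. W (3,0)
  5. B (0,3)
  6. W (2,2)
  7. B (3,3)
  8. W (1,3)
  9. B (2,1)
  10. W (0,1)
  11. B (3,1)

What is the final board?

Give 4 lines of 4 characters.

Move 1: B@(2,0) -> caps B=0 W=0
Move 2: W@(3,2) -> caps B=0 W=0
Move 3: B@(0,2) -> caps B=0 W=0
Move 4: W@(3,0) -> caps B=0 W=0
Move 5: B@(0,3) -> caps B=0 W=0
Move 6: W@(2,2) -> caps B=0 W=0
Move 7: B@(3,3) -> caps B=0 W=0
Move 8: W@(1,3) -> caps B=0 W=0
Move 9: B@(2,1) -> caps B=0 W=0
Move 10: W@(0,1) -> caps B=0 W=0
Move 11: B@(3,1) -> caps B=1 W=0

Answer: .WBB
...W
BBW.
.BWB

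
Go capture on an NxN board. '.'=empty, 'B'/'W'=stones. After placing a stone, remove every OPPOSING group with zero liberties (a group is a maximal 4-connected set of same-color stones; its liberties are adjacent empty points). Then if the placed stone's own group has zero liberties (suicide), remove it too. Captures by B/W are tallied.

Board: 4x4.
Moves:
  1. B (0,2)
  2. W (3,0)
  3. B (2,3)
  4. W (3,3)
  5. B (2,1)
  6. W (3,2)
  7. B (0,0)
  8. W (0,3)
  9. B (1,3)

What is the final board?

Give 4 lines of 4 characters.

Move 1: B@(0,2) -> caps B=0 W=0
Move 2: W@(3,0) -> caps B=0 W=0
Move 3: B@(2,3) -> caps B=0 W=0
Move 4: W@(3,3) -> caps B=0 W=0
Move 5: B@(2,1) -> caps B=0 W=0
Move 6: W@(3,2) -> caps B=0 W=0
Move 7: B@(0,0) -> caps B=0 W=0
Move 8: W@(0,3) -> caps B=0 W=0
Move 9: B@(1,3) -> caps B=1 W=0

Answer: B.B.
...B
.B.B
W.WW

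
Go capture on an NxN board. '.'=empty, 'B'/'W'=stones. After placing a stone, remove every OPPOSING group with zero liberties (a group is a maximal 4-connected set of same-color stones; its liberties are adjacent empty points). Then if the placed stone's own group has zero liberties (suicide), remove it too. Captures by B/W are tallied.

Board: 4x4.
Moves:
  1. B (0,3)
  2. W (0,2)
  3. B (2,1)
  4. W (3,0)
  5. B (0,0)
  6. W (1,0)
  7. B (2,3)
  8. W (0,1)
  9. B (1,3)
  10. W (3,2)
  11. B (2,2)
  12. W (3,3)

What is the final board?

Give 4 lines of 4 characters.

Move 1: B@(0,3) -> caps B=0 W=0
Move 2: W@(0,2) -> caps B=0 W=0
Move 3: B@(2,1) -> caps B=0 W=0
Move 4: W@(3,0) -> caps B=0 W=0
Move 5: B@(0,0) -> caps B=0 W=0
Move 6: W@(1,0) -> caps B=0 W=0
Move 7: B@(2,3) -> caps B=0 W=0
Move 8: W@(0,1) -> caps B=0 W=1
Move 9: B@(1,3) -> caps B=0 W=1
Move 10: W@(3,2) -> caps B=0 W=1
Move 11: B@(2,2) -> caps B=0 W=1
Move 12: W@(3,3) -> caps B=0 W=1

Answer: .WWB
W..B
.BBB
W.WW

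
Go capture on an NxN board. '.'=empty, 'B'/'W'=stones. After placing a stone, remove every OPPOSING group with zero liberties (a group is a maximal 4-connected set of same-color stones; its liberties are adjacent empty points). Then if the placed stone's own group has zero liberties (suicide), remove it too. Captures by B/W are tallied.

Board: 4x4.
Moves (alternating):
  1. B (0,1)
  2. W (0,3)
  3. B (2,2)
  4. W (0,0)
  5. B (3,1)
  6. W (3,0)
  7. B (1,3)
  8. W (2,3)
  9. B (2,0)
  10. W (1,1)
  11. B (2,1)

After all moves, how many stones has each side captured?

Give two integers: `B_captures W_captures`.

Move 1: B@(0,1) -> caps B=0 W=0
Move 2: W@(0,3) -> caps B=0 W=0
Move 3: B@(2,2) -> caps B=0 W=0
Move 4: W@(0,0) -> caps B=0 W=0
Move 5: B@(3,1) -> caps B=0 W=0
Move 6: W@(3,0) -> caps B=0 W=0
Move 7: B@(1,3) -> caps B=0 W=0
Move 8: W@(2,3) -> caps B=0 W=0
Move 9: B@(2,0) -> caps B=1 W=0
Move 10: W@(1,1) -> caps B=1 W=0
Move 11: B@(2,1) -> caps B=1 W=0

Answer: 1 0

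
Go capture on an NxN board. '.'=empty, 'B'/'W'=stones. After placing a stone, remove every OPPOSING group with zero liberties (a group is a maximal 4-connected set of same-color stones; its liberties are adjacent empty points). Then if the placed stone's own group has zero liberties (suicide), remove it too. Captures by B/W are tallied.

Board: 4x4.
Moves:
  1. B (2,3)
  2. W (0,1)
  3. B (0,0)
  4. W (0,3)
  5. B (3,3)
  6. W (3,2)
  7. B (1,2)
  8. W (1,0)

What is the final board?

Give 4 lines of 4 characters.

Answer: .W.W
W.B.
...B
..WB

Derivation:
Move 1: B@(2,3) -> caps B=0 W=0
Move 2: W@(0,1) -> caps B=0 W=0
Move 3: B@(0,0) -> caps B=0 W=0
Move 4: W@(0,3) -> caps B=0 W=0
Move 5: B@(3,3) -> caps B=0 W=0
Move 6: W@(3,2) -> caps B=0 W=0
Move 7: B@(1,2) -> caps B=0 W=0
Move 8: W@(1,0) -> caps B=0 W=1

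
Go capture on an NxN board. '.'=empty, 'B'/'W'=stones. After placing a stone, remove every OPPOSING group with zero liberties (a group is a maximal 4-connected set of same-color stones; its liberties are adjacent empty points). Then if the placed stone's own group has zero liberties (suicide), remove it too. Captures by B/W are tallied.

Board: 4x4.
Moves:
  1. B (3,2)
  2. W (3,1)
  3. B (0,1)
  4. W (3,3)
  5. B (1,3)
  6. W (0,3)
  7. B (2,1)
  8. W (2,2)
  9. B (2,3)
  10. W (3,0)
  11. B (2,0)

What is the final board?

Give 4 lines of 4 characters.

Move 1: B@(3,2) -> caps B=0 W=0
Move 2: W@(3,1) -> caps B=0 W=0
Move 3: B@(0,1) -> caps B=0 W=0
Move 4: W@(3,3) -> caps B=0 W=0
Move 5: B@(1,3) -> caps B=0 W=0
Move 6: W@(0,3) -> caps B=0 W=0
Move 7: B@(2,1) -> caps B=0 W=0
Move 8: W@(2,2) -> caps B=0 W=1
Move 9: B@(2,3) -> caps B=0 W=1
Move 10: W@(3,0) -> caps B=0 W=1
Move 11: B@(2,0) -> caps B=0 W=1

Answer: .B.W
...B
BBWB
WW.W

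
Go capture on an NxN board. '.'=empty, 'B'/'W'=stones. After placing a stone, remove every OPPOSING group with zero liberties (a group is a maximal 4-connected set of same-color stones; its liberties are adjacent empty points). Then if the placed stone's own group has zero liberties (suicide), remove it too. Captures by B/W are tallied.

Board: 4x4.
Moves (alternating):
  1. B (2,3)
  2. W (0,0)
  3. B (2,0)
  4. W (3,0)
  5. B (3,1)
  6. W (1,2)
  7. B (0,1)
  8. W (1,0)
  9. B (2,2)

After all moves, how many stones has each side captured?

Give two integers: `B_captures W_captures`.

Answer: 1 0

Derivation:
Move 1: B@(2,3) -> caps B=0 W=0
Move 2: W@(0,0) -> caps B=0 W=0
Move 3: B@(2,0) -> caps B=0 W=0
Move 4: W@(3,0) -> caps B=0 W=0
Move 5: B@(3,1) -> caps B=1 W=0
Move 6: W@(1,2) -> caps B=1 W=0
Move 7: B@(0,1) -> caps B=1 W=0
Move 8: W@(1,0) -> caps B=1 W=0
Move 9: B@(2,2) -> caps B=1 W=0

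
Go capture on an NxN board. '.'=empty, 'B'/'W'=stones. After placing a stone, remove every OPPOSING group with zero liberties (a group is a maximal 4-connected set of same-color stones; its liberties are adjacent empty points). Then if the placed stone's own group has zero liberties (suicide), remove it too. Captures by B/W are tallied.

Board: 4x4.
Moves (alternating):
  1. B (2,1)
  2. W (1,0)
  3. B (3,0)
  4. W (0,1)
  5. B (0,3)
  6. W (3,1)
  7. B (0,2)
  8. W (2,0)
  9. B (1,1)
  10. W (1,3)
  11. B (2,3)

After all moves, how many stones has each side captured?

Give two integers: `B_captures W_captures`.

Move 1: B@(2,1) -> caps B=0 W=0
Move 2: W@(1,0) -> caps B=0 W=0
Move 3: B@(3,0) -> caps B=0 W=0
Move 4: W@(0,1) -> caps B=0 W=0
Move 5: B@(0,3) -> caps B=0 W=0
Move 6: W@(3,1) -> caps B=0 W=0
Move 7: B@(0,2) -> caps B=0 W=0
Move 8: W@(2,0) -> caps B=0 W=1
Move 9: B@(1,1) -> caps B=0 W=1
Move 10: W@(1,3) -> caps B=0 W=1
Move 11: B@(2,3) -> caps B=0 W=1

Answer: 0 1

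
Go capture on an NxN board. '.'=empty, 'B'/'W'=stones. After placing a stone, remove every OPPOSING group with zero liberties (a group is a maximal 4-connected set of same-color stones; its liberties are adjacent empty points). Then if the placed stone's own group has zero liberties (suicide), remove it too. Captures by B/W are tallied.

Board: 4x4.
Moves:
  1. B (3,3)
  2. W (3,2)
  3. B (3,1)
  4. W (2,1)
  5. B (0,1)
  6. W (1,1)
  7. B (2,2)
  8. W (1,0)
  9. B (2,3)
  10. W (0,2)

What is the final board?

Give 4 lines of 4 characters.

Answer: .BW.
WW..
.WBB
.B.B

Derivation:
Move 1: B@(3,3) -> caps B=0 W=0
Move 2: W@(3,2) -> caps B=0 W=0
Move 3: B@(3,1) -> caps B=0 W=0
Move 4: W@(2,1) -> caps B=0 W=0
Move 5: B@(0,1) -> caps B=0 W=0
Move 6: W@(1,1) -> caps B=0 W=0
Move 7: B@(2,2) -> caps B=1 W=0
Move 8: W@(1,0) -> caps B=1 W=0
Move 9: B@(2,3) -> caps B=1 W=0
Move 10: W@(0,2) -> caps B=1 W=0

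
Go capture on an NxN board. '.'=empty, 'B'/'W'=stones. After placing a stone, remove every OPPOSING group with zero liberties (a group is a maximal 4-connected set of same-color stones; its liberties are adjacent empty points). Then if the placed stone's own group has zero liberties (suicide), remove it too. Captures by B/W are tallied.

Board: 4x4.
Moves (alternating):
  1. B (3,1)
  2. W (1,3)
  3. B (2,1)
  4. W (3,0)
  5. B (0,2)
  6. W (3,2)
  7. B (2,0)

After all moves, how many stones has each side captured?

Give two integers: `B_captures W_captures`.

Answer: 1 0

Derivation:
Move 1: B@(3,1) -> caps B=0 W=0
Move 2: W@(1,3) -> caps B=0 W=0
Move 3: B@(2,1) -> caps B=0 W=0
Move 4: W@(3,0) -> caps B=0 W=0
Move 5: B@(0,2) -> caps B=0 W=0
Move 6: W@(3,2) -> caps B=0 W=0
Move 7: B@(2,0) -> caps B=1 W=0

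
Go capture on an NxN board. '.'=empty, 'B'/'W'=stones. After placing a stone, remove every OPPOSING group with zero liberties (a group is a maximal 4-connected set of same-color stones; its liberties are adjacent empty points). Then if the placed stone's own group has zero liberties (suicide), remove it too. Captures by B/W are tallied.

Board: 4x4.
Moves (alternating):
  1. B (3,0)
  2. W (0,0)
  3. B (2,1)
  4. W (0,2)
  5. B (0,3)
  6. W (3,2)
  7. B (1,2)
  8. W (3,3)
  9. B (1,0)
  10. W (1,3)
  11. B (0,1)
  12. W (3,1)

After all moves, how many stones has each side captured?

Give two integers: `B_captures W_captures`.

Answer: 1 1

Derivation:
Move 1: B@(3,0) -> caps B=0 W=0
Move 2: W@(0,0) -> caps B=0 W=0
Move 3: B@(2,1) -> caps B=0 W=0
Move 4: W@(0,2) -> caps B=0 W=0
Move 5: B@(0,3) -> caps B=0 W=0
Move 6: W@(3,2) -> caps B=0 W=0
Move 7: B@(1,2) -> caps B=0 W=0
Move 8: W@(3,3) -> caps B=0 W=0
Move 9: B@(1,0) -> caps B=0 W=0
Move 10: W@(1,3) -> caps B=0 W=1
Move 11: B@(0,1) -> caps B=1 W=1
Move 12: W@(3,1) -> caps B=1 W=1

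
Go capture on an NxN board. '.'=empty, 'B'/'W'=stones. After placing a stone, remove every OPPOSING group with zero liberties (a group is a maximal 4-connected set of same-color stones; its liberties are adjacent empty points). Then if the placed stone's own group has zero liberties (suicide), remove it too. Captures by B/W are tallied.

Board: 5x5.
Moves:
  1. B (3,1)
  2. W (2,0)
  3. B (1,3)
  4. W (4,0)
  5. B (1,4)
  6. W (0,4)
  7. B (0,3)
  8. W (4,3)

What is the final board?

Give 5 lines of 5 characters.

Answer: ...B.
...BB
W....
.B...
W..W.

Derivation:
Move 1: B@(3,1) -> caps B=0 W=0
Move 2: W@(2,0) -> caps B=0 W=0
Move 3: B@(1,3) -> caps B=0 W=0
Move 4: W@(4,0) -> caps B=0 W=0
Move 5: B@(1,4) -> caps B=0 W=0
Move 6: W@(0,4) -> caps B=0 W=0
Move 7: B@(0,3) -> caps B=1 W=0
Move 8: W@(4,3) -> caps B=1 W=0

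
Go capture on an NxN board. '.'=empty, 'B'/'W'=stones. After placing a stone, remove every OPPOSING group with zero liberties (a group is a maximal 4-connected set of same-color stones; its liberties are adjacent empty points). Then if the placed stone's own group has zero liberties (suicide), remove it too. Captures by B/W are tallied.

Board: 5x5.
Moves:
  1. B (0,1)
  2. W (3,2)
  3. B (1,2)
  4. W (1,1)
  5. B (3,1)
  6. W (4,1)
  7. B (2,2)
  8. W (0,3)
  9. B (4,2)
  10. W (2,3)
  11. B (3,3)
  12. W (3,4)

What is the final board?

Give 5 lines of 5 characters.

Answer: .B.W.
.WB..
..BW.
.B.BW
.WB..

Derivation:
Move 1: B@(0,1) -> caps B=0 W=0
Move 2: W@(3,2) -> caps B=0 W=0
Move 3: B@(1,2) -> caps B=0 W=0
Move 4: W@(1,1) -> caps B=0 W=0
Move 5: B@(3,1) -> caps B=0 W=0
Move 6: W@(4,1) -> caps B=0 W=0
Move 7: B@(2,2) -> caps B=0 W=0
Move 8: W@(0,3) -> caps B=0 W=0
Move 9: B@(4,2) -> caps B=0 W=0
Move 10: W@(2,3) -> caps B=0 W=0
Move 11: B@(3,3) -> caps B=1 W=0
Move 12: W@(3,4) -> caps B=1 W=0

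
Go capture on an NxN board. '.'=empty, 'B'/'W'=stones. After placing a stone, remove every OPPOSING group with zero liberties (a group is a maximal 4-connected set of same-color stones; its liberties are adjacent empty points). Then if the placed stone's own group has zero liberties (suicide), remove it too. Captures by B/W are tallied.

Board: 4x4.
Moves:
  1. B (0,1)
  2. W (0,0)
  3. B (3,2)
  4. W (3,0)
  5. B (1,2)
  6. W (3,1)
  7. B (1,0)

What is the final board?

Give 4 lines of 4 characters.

Answer: .B..
B.B.
....
WWB.

Derivation:
Move 1: B@(0,1) -> caps B=0 W=0
Move 2: W@(0,0) -> caps B=0 W=0
Move 3: B@(3,2) -> caps B=0 W=0
Move 4: W@(3,0) -> caps B=0 W=0
Move 5: B@(1,2) -> caps B=0 W=0
Move 6: W@(3,1) -> caps B=0 W=0
Move 7: B@(1,0) -> caps B=1 W=0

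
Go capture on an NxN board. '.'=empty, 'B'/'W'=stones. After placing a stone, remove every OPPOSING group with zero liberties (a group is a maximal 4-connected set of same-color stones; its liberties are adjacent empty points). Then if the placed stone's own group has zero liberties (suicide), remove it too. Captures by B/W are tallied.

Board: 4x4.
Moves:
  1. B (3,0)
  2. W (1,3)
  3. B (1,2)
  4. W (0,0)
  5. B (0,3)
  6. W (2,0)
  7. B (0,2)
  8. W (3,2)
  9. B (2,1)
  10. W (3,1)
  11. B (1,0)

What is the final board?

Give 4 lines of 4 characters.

Answer: W.BB
B.BW
WB..
.WW.

Derivation:
Move 1: B@(3,0) -> caps B=0 W=0
Move 2: W@(1,3) -> caps B=0 W=0
Move 3: B@(1,2) -> caps B=0 W=0
Move 4: W@(0,0) -> caps B=0 W=0
Move 5: B@(0,3) -> caps B=0 W=0
Move 6: W@(2,0) -> caps B=0 W=0
Move 7: B@(0,2) -> caps B=0 W=0
Move 8: W@(3,2) -> caps B=0 W=0
Move 9: B@(2,1) -> caps B=0 W=0
Move 10: W@(3,1) -> caps B=0 W=1
Move 11: B@(1,0) -> caps B=0 W=1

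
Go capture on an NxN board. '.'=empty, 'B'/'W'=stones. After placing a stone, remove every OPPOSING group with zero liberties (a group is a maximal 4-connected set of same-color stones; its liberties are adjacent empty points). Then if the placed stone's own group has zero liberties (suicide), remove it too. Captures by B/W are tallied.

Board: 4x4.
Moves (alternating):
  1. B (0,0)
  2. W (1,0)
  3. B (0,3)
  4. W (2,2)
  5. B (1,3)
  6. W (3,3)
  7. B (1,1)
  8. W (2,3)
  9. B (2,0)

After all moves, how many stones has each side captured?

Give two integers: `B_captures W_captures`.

Answer: 1 0

Derivation:
Move 1: B@(0,0) -> caps B=0 W=0
Move 2: W@(1,0) -> caps B=0 W=0
Move 3: B@(0,3) -> caps B=0 W=0
Move 4: W@(2,2) -> caps B=0 W=0
Move 5: B@(1,3) -> caps B=0 W=0
Move 6: W@(3,3) -> caps B=0 W=0
Move 7: B@(1,1) -> caps B=0 W=0
Move 8: W@(2,3) -> caps B=0 W=0
Move 9: B@(2,0) -> caps B=1 W=0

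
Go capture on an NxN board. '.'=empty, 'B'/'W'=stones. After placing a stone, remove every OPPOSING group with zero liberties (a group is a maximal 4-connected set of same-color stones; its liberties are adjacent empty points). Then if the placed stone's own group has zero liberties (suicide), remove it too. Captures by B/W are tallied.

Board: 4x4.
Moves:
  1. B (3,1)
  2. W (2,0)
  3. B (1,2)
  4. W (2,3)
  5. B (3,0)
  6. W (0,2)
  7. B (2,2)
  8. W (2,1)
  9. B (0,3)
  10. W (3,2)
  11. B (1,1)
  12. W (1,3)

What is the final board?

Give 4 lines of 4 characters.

Answer: ..W.
.BBW
WWBW
..W.

Derivation:
Move 1: B@(3,1) -> caps B=0 W=0
Move 2: W@(2,0) -> caps B=0 W=0
Move 3: B@(1,2) -> caps B=0 W=0
Move 4: W@(2,3) -> caps B=0 W=0
Move 5: B@(3,0) -> caps B=0 W=0
Move 6: W@(0,2) -> caps B=0 W=0
Move 7: B@(2,2) -> caps B=0 W=0
Move 8: W@(2,1) -> caps B=0 W=0
Move 9: B@(0,3) -> caps B=0 W=0
Move 10: W@(3,2) -> caps B=0 W=2
Move 11: B@(1,1) -> caps B=0 W=2
Move 12: W@(1,3) -> caps B=0 W=3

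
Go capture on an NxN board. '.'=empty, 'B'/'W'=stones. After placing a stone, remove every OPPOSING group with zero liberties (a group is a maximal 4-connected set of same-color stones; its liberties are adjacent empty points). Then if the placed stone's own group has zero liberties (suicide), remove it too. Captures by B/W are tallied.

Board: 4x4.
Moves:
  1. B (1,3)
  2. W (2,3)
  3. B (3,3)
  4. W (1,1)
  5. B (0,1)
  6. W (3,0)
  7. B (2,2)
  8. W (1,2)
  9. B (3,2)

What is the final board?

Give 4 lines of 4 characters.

Answer: .B..
.WWB
..B.
W.BB

Derivation:
Move 1: B@(1,3) -> caps B=0 W=0
Move 2: W@(2,3) -> caps B=0 W=0
Move 3: B@(3,3) -> caps B=0 W=0
Move 4: W@(1,1) -> caps B=0 W=0
Move 5: B@(0,1) -> caps B=0 W=0
Move 6: W@(3,0) -> caps B=0 W=0
Move 7: B@(2,2) -> caps B=1 W=0
Move 8: W@(1,2) -> caps B=1 W=0
Move 9: B@(3,2) -> caps B=1 W=0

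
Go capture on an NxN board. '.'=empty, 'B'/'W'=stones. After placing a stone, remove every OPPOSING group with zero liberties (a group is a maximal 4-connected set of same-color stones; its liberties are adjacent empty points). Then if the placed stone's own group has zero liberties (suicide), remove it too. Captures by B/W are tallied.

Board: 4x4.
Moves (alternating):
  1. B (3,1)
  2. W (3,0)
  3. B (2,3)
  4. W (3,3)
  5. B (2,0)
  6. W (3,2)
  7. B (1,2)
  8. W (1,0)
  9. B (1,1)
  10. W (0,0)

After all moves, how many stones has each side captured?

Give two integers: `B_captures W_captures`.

Move 1: B@(3,1) -> caps B=0 W=0
Move 2: W@(3,0) -> caps B=0 W=0
Move 3: B@(2,3) -> caps B=0 W=0
Move 4: W@(3,3) -> caps B=0 W=0
Move 5: B@(2,0) -> caps B=1 W=0
Move 6: W@(3,2) -> caps B=1 W=0
Move 7: B@(1,2) -> caps B=1 W=0
Move 8: W@(1,0) -> caps B=1 W=0
Move 9: B@(1,1) -> caps B=1 W=0
Move 10: W@(0,0) -> caps B=1 W=0

Answer: 1 0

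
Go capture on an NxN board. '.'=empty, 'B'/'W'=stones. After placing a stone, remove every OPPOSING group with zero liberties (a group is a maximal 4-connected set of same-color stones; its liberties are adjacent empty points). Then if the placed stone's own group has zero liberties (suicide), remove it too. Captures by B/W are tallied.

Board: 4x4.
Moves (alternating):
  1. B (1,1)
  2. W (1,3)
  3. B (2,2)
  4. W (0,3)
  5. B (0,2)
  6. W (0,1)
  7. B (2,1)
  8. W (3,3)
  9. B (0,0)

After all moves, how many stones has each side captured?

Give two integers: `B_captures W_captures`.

Move 1: B@(1,1) -> caps B=0 W=0
Move 2: W@(1,3) -> caps B=0 W=0
Move 3: B@(2,2) -> caps B=0 W=0
Move 4: W@(0,3) -> caps B=0 W=0
Move 5: B@(0,2) -> caps B=0 W=0
Move 6: W@(0,1) -> caps B=0 W=0
Move 7: B@(2,1) -> caps B=0 W=0
Move 8: W@(3,3) -> caps B=0 W=0
Move 9: B@(0,0) -> caps B=1 W=0

Answer: 1 0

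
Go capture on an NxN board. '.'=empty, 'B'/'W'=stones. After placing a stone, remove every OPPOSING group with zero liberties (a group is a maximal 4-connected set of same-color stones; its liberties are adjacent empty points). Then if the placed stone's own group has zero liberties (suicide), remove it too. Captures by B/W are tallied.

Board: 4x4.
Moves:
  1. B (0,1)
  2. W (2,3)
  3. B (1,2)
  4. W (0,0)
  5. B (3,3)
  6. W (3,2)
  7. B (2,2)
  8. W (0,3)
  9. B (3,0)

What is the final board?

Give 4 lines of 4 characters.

Move 1: B@(0,1) -> caps B=0 W=0
Move 2: W@(2,3) -> caps B=0 W=0
Move 3: B@(1,2) -> caps B=0 W=0
Move 4: W@(0,0) -> caps B=0 W=0
Move 5: B@(3,3) -> caps B=0 W=0
Move 6: W@(3,2) -> caps B=0 W=1
Move 7: B@(2,2) -> caps B=0 W=1
Move 8: W@(0,3) -> caps B=0 W=1
Move 9: B@(3,0) -> caps B=0 W=1

Answer: WB.W
..B.
..BW
B.W.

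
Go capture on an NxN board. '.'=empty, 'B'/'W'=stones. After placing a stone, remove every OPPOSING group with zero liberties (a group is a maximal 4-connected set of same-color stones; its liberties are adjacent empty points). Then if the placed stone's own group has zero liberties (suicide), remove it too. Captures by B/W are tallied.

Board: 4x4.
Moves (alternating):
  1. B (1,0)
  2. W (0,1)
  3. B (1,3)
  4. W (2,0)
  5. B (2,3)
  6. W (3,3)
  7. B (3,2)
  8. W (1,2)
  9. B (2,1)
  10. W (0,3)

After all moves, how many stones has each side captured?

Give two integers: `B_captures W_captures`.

Move 1: B@(1,0) -> caps B=0 W=0
Move 2: W@(0,1) -> caps B=0 W=0
Move 3: B@(1,3) -> caps B=0 W=0
Move 4: W@(2,0) -> caps B=0 W=0
Move 5: B@(2,3) -> caps B=0 W=0
Move 6: W@(3,3) -> caps B=0 W=0
Move 7: B@(3,2) -> caps B=1 W=0
Move 8: W@(1,2) -> caps B=1 W=0
Move 9: B@(2,1) -> caps B=1 W=0
Move 10: W@(0,3) -> caps B=1 W=0

Answer: 1 0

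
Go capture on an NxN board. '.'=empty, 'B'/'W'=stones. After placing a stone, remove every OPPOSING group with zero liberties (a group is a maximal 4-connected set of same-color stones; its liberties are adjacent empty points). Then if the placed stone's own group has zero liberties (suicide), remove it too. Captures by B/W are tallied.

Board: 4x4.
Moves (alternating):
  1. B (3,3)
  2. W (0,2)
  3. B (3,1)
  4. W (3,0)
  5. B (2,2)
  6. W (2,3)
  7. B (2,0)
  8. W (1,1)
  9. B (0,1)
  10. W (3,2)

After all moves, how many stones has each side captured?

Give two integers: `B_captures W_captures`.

Answer: 1 1

Derivation:
Move 1: B@(3,3) -> caps B=0 W=0
Move 2: W@(0,2) -> caps B=0 W=0
Move 3: B@(3,1) -> caps B=0 W=0
Move 4: W@(3,0) -> caps B=0 W=0
Move 5: B@(2,2) -> caps B=0 W=0
Move 6: W@(2,3) -> caps B=0 W=0
Move 7: B@(2,0) -> caps B=1 W=0
Move 8: W@(1,1) -> caps B=1 W=0
Move 9: B@(0,1) -> caps B=1 W=0
Move 10: W@(3,2) -> caps B=1 W=1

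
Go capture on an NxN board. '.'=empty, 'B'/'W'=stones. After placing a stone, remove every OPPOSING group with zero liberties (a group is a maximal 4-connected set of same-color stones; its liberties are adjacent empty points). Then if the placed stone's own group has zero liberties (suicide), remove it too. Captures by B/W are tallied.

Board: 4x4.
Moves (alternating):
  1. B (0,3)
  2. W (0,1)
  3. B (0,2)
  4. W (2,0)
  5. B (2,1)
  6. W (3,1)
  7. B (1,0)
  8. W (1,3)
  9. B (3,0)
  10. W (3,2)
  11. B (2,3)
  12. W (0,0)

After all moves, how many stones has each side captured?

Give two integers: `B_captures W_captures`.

Answer: 1 0

Derivation:
Move 1: B@(0,3) -> caps B=0 W=0
Move 2: W@(0,1) -> caps B=0 W=0
Move 3: B@(0,2) -> caps B=0 W=0
Move 4: W@(2,0) -> caps B=0 W=0
Move 5: B@(2,1) -> caps B=0 W=0
Move 6: W@(3,1) -> caps B=0 W=0
Move 7: B@(1,0) -> caps B=0 W=0
Move 8: W@(1,3) -> caps B=0 W=0
Move 9: B@(3,0) -> caps B=1 W=0
Move 10: W@(3,2) -> caps B=1 W=0
Move 11: B@(2,3) -> caps B=1 W=0
Move 12: W@(0,0) -> caps B=1 W=0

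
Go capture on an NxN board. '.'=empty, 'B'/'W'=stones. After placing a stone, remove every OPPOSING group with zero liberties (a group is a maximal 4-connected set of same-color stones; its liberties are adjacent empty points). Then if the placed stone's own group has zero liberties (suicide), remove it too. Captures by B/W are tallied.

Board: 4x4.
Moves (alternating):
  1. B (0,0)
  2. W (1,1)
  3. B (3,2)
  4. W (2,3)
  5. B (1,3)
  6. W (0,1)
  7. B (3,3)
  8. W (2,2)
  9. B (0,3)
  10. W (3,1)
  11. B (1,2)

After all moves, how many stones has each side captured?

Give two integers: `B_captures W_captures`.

Answer: 0 2

Derivation:
Move 1: B@(0,0) -> caps B=0 W=0
Move 2: W@(1,1) -> caps B=0 W=0
Move 3: B@(3,2) -> caps B=0 W=0
Move 4: W@(2,3) -> caps B=0 W=0
Move 5: B@(1,3) -> caps B=0 W=0
Move 6: W@(0,1) -> caps B=0 W=0
Move 7: B@(3,3) -> caps B=0 W=0
Move 8: W@(2,2) -> caps B=0 W=0
Move 9: B@(0,3) -> caps B=0 W=0
Move 10: W@(3,1) -> caps B=0 W=2
Move 11: B@(1,2) -> caps B=0 W=2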